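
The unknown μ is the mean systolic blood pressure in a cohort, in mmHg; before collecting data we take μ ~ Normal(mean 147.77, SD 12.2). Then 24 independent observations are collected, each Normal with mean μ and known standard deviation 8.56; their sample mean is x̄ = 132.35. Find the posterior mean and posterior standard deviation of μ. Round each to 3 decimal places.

Posterior mean ≈ 132.660; posterior SD ≈ 1.730

With known σ, the Normal prior is conjugate. Weight on the data is w = (n/σ²)/(n/σ² + 1/τ₀²) = 0.327540/(0.327540+0.00671862) = 0.97990.
Posterior mean = w·x̄ + (1−w)·μ₀ = 0.97990·132.35 + 0.020100·147.77 = 132.660. Posterior variance = 1/(0.327540+0.00671862) = 2.99170, so SD = 1.730.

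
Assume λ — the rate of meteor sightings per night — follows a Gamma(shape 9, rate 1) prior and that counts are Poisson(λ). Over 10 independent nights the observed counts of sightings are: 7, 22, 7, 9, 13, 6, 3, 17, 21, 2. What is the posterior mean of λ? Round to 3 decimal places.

The Poisson likelihood adds the total count to the shape and the number of exposure periods to the rate. Here ∑xᵢ = 107 and n = 10, so shape 9→116 and rate 1→11.
Posterior mean = shape/rate = 116/11 = 10.545.

Posterior mean ≈ 10.545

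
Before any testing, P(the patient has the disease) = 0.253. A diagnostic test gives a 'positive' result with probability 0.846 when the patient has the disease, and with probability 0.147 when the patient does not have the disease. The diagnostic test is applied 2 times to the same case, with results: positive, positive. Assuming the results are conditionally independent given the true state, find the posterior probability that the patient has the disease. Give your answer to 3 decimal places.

Posterior P(H) ≈ 0.918

Let H be the event that the patient has the disease; start with P(H) = 0.253. P('positive'|H) = 0.846, P('positive'|¬H) = 0.147.
Update on result 1 ('positive'): P(H) ← 0.846·0.2530 / (0.846·0.2530 + 0.147·0.7470) = 0.21404/0.32385 = 0.6609.
Update on result 2 ('positive'): P(H) ← 0.846·0.6609 / (0.846·0.6609 + 0.147·0.3391) = 0.55914/0.60899 = 0.9182.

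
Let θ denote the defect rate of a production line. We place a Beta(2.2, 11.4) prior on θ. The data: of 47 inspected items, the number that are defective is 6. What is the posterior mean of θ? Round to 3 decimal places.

Posterior mean ≈ 0.135

The binomial likelihood is conjugate to the Beta prior: with 6 successes and 41 failures, the posterior is Beta(2.2+6, 11.4+41) = Beta(8.2, 52.4).
E[θ | data] = 8.2/(8.2+52.4) = 0.135.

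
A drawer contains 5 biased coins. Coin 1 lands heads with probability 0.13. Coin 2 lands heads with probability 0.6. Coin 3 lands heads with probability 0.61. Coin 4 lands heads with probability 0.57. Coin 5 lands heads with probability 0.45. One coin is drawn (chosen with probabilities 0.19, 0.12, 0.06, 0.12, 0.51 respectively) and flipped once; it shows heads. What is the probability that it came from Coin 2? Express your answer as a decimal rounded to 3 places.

Posterior probability ≈ 0.167

Tabulate prior·likelihood by source: [1] prior 0.19, lik 0.13, product 0.02470; [2] prior 0.12, lik 0.6, product 0.07200; [3] prior 0.06, lik 0.61, product 0.03660; [4] prior 0.12, lik 0.57, product 0.06840; [5] prior 0.51, lik 0.45, product 0.2295.
Normalizing constant = 0.43120; the posterior for Coin 2 is its product over the sum, 0.07200/0.43120 = 0.167.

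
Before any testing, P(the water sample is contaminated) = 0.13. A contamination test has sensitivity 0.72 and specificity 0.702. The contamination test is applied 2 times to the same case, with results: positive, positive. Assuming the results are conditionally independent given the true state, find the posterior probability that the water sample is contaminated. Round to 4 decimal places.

Let H be the event that the water sample is contaminated; start with P(H) = 0.13. P('positive'|H) = 0.72, P('positive'|¬H) = 0.298.
Update on result 1 ('positive'): P(H) ← 0.72·0.1300 / (0.72·0.1300 + 0.298·0.8700) = 0.093600/0.35286 = 0.2653.
Update on result 2 ('positive'): P(H) ← 0.72·0.2653 / (0.72·0.2653 + 0.298·0.7347) = 0.19099/0.40994 = 0.4659.

Posterior P(H) ≈ 0.4659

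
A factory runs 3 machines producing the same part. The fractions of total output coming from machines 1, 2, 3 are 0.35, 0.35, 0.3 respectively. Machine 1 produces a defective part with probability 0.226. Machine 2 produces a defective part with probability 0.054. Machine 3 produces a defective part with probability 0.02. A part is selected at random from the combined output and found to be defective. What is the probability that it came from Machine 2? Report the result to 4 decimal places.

P(defective|M1) = 0.226; P(defective|M2) = 0.054; P(defective|M3) = 0.02.
Prior × likelihood for each source: 0.35·0.226=0.07910, 0.35·0.054=0.01890, 0.3·0.02=0.006000. Summing gives P(defective) = 0.10400.
P(Machine 2 | defective) = 0.01890 / 0.10400 = 0.1817.

Posterior probability ≈ 0.1817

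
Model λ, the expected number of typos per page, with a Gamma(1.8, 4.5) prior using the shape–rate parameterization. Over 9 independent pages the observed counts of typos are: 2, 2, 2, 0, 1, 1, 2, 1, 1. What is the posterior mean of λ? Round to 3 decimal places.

Posterior mean ≈ 1.022

The Poisson likelihood adds the total count to the shape and the number of exposure periods to the rate. Here ∑xᵢ = 12 and n = 9, so shape 1.8→13.8 and rate 4.5→13.5.
Posterior mean = shape/rate = 13.8/13.5 = 1.022.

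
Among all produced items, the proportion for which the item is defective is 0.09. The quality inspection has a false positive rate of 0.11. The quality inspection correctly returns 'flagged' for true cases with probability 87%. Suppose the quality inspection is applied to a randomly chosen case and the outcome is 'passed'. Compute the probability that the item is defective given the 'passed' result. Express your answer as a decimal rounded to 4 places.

P(H | E) ≈ 0.0142

Let H be the event that the item is defective. P(H) = 0.09, so P(¬H) = 0.91. With E the 'passed' result, P(E|H) = 0.13 and P(E|¬H) = 0.89.
P(E) = 0.13·0.09 + 0.89·0.91 = 0.011700 + 0.80990 = 0.82160.
By Bayes' theorem, P(H|E) = 0.011700 / 0.82160 = 0.0142.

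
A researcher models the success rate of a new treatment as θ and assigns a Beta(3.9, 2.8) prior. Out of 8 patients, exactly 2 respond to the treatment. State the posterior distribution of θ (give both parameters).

Posterior: Beta(5.9, 8.8)

Observing 2 successes and 6 failures updates Beta(3.9, 2.8) by adding the success and failure counts to the two shape parameters: α = 3.9+2 = 5.9, β = 2.8+6 = 8.8.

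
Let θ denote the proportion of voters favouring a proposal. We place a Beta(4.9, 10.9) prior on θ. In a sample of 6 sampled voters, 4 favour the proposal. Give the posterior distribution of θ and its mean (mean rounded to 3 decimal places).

Posterior: Beta(8.9, 12.9); mean ≈ 0.408

Observing 4 successes and 2 failures updates Beta(4.9, 10.9) by adding the success and failure counts to the two shape parameters: α = 4.9+4 = 8.9, β = 10.9+2 = 12.9.
E[θ | data] = 8.9/(8.9+12.9) = 0.408.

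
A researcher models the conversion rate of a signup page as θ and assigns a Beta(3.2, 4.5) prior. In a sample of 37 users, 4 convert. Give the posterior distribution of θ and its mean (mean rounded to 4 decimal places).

Posterior: Beta(7.2, 37.5); mean ≈ 0.1611

The binomial likelihood is conjugate to the Beta prior: with 4 successes and 33 failures, the posterior is Beta(3.2+4, 4.5+33) = Beta(7.2, 37.5).
E[θ | data] = 7.2/(7.2+37.5) = 0.1611.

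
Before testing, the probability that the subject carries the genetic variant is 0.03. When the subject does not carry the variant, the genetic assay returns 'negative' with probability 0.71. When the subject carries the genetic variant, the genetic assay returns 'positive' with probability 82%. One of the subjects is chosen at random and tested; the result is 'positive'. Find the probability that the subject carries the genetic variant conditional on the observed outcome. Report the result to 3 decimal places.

Write H for 'the subject carries the genetic variant'. Prior odds H:¬H = 0.03/0.97 = 0.030928. For the 'positive' outcome, the likelihood ratio is 0.82/0.29 = 2.8276.
Posterior odds = 0.030928 × 2.8276 = 0.087451, so P(H|E) = 0.087451/(1+0.087451) = 0.080.

P(H | E) ≈ 0.080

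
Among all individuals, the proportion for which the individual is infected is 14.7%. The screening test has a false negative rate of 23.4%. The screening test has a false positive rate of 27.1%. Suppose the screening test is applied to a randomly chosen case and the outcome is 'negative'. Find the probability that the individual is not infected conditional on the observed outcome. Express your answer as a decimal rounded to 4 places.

Let H be the event that the individual is infected. P(H) = 0.147, so P(¬H) = 0.853. With E the 'negative' result, P(E|H) = 0.234 and P(E|¬H) = 0.729.
P(E) = 0.234·0.147 + 0.729·0.853 = 0.034398 + 0.62184 = 0.65624.
By Bayes' theorem, P(H|E) = 0.034398 / 0.65624 = 0.0524. Hence P(¬H|E) = 1 − 0.0524 = 0.9476.

P(¬H | E) ≈ 0.9476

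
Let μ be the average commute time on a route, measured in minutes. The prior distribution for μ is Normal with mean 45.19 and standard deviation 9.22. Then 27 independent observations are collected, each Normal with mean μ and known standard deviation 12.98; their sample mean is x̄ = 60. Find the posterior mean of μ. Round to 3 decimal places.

Prior precision 1/τ₀² = 1/9.22² = 0.0117635; data precision n/σ² = 27/12.98² = 0.160256.
Posterior precision = 0.0117635 + 0.160256 = 0.172020.
Posterior mean = (0.0117635·45.19 + 0.160256·60) / 0.172020 = 58.987.

Posterior mean ≈ 58.987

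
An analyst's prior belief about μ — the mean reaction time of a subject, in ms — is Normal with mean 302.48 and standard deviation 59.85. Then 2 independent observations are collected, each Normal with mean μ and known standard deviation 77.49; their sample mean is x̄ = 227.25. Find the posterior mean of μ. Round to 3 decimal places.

With known σ, the Normal prior is conjugate. Weight on the data is w = (n/σ²)/(n/σ² + 1/τ₀²) = 0.00033307/(0.00033307+0.00027917) = 0.54402.
Posterior mean = w·x̄ + (1−w)·μ₀ = 0.54402·227.25 + 0.45598·302.48 = 261.553.

Posterior mean ≈ 261.553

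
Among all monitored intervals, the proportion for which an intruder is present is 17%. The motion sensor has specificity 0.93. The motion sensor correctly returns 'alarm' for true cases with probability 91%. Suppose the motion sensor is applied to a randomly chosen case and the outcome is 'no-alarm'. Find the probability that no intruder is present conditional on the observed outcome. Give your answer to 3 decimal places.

Write H for 'an intruder is present'. Prior odds H:¬H = 0.17/0.83 = 0.20482. For the 'no-alarm' outcome, the likelihood ratio is 0.09/0.93 = 0.096774.
Posterior odds = 0.20482 × 0.096774 = 0.019821, so P(H|E) = 0.019821/(1+0.019821) = 0.019. Then P(¬H|E) = 1 − 0.019 = 0.981.

P(¬H | E) ≈ 0.981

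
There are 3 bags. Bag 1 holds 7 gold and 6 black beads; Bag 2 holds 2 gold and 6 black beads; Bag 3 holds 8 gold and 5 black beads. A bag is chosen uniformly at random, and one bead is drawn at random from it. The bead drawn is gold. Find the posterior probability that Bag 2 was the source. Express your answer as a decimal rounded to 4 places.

Posterior probability ≈ 0.1781

Tabulate prior·likelihood by source: [1] prior 0.333333, lik 0.5385, product 0.1795; [2] prior 0.333333, lik 0.25, product 0.08333; [3] prior 0.333333, lik 0.6154, product 0.2051.
Normalizing constant = 0.46795; the posterior for Bag 2 is its product over the sum, 0.08333/0.46795 = 0.1781.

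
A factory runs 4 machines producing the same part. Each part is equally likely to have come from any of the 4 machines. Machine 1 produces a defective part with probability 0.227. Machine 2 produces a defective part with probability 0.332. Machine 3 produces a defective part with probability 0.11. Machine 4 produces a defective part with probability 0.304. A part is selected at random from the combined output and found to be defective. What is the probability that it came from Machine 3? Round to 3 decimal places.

Posterior probability ≈ 0.113

P(defective|M1) = 0.227; P(defective|M2) = 0.332; P(defective|M3) = 0.11; P(defective|M4) = 0.304.
Prior × likelihood for each source: 0.25·0.227=0.05675, 0.25·0.332=0.08300, 0.25·0.11=0.02750, 0.25·0.304=0.07600. Summing gives P(defective) = 0.24325.
P(Machine 3 | defective) = 0.02750 / 0.24325 = 0.113.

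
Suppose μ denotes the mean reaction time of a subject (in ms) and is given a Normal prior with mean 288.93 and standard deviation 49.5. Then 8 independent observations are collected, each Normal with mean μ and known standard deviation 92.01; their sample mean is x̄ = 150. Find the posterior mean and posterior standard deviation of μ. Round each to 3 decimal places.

Posterior mean ≈ 191.904; posterior SD ≈ 27.185

Prior precision 1/τ₀² = 1/49.5² = 0.00040812; data precision n/σ² = 8/92.01² = 0.00094497.
Posterior precision = 0.00040812 + 0.00094497 = 0.00135310, giving posterior SD = 1/√0.00135310 = 27.185.
Posterior mean = (0.00040812·288.93 + 0.00094497·150) / 0.00135310 = 191.904.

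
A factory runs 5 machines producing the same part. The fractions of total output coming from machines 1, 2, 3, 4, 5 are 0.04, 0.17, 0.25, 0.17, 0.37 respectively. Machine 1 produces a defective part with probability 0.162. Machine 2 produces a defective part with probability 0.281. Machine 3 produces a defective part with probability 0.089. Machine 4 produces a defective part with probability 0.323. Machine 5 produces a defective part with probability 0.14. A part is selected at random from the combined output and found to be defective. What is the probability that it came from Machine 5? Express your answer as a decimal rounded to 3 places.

P(defective|M1) = 0.162; P(defective|M2) = 0.281; P(defective|M3) = 0.089; P(defective|M4) = 0.323; P(defective|M5) = 0.14.
Prior × likelihood for each source: 0.04·0.162=0.006480, 0.17·0.281=0.04777, 0.25·0.089=0.02225, 0.17·0.323=0.05491, 0.37·0.14=0.05180. Summing gives P(defective) = 0.18321.
P(Machine 5 | defective) = 0.05180 / 0.18321 = 0.283.

Posterior probability ≈ 0.283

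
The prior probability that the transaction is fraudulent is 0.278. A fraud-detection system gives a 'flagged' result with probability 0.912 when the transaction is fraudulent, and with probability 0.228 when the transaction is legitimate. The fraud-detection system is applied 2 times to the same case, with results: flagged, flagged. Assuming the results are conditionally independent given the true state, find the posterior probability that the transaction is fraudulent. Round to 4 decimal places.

Let H be the event that the transaction is fraudulent; start with P(H) = 0.278. P('flagged'|H) = 0.912, P('flagged'|¬H) = 0.228.
Update on result 1 ('flagged'): P(H) ← 0.912·0.2780 / (0.912·0.2780 + 0.228·0.7220) = 0.25354/0.41815 = 0.6063.
Update on result 2 ('flagged'): P(H) ← 0.912·0.6063 / (0.912·0.6063 + 0.228·0.3937) = 0.55297/0.64273 = 0.8603.

Posterior P(H) ≈ 0.8603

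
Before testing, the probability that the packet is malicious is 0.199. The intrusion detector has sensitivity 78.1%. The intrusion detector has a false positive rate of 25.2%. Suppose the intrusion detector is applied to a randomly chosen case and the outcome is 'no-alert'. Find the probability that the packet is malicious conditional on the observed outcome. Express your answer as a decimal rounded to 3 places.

P(H | E) ≈ 0.068

Write H for 'the packet is malicious'. Prior odds H:¬H = 0.199/0.801 = 0.24844. For the 'no-alert' outcome, the likelihood ratio is 0.219/0.748 = 0.29278.
Posterior odds = 0.24844 × 0.29278 = 0.072738, so P(H|E) = 0.072738/(1+0.072738) = 0.068.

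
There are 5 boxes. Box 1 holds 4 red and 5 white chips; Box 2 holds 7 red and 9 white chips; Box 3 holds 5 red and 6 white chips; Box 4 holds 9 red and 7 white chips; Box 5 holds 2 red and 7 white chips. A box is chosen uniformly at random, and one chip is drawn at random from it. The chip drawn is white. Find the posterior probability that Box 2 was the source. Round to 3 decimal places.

Posterior probability ≈ 0.195

Tabulate prior·likelihood by source: [1] prior 0.2, lik 0.5556, product 0.1111; [2] prior 0.2, lik 0.5625, product 0.1125; [3] prior 0.2, lik 0.5455, product 0.1091; [4] prior 0.2, lik 0.4375, product 0.08750; [5] prior 0.2, lik 0.7778, product 0.1556.
Normalizing constant = 0.57576; the posterior for Box 2 is its product over the sum, 0.1125/0.57576 = 0.195.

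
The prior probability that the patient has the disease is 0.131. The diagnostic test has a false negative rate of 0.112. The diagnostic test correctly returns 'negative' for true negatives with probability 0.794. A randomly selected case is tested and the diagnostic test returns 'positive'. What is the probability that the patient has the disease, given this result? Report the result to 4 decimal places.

P(H | E) ≈ 0.3939

Write H for 'the patient has the disease'. Prior odds H:¬H = 0.131/0.869 = 0.15075. For the 'positive' outcome, the likelihood ratio is 0.888/0.206 = 4.3107.
Posterior odds = 0.15075 × 4.3107 = 0.64983, so P(H|E) = 0.64983/(1+0.64983) = 0.3939.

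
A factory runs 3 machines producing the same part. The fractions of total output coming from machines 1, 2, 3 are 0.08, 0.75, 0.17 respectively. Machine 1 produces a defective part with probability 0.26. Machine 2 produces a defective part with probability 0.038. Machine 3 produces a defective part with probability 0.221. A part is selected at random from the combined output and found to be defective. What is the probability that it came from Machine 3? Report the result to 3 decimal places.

Posterior probability ≈ 0.432

P(defective|M1) = 0.26; P(defective|M2) = 0.038; P(defective|M3) = 0.221.
Prior × likelihood for each source: 0.08·0.26=0.02080, 0.75·0.038=0.02850, 0.17·0.221=0.03757. Summing gives P(defective) = 0.086870.
P(Machine 3 | defective) = 0.03757 / 0.086870 = 0.432.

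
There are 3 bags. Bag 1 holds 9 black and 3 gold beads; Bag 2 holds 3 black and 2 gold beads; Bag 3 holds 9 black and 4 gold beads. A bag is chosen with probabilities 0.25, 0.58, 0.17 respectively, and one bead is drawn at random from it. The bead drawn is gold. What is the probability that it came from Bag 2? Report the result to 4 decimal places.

P(gold|Bag 1) = 0.25; P(gold|Bag 2) = 0.4; P(gold|Bag 3) = 0.3077.
Prior × likelihood for each source: 0.25·0.25=0.06250, 0.58·0.4=0.2320, 0.17·0.3077=0.05231. Summing gives P(gold) = 0.34681.
P(Bag 2 | gold) = 0.2320 / 0.34681 = 0.6690.

Posterior probability ≈ 0.6690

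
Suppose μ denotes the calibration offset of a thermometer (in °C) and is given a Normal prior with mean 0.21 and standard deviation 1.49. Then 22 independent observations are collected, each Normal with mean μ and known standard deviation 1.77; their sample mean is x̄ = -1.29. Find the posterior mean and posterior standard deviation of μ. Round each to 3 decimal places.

Posterior mean ≈ -1.200; posterior SD ≈ 0.366

With known σ, the Normal prior is conjugate. Weight on the data is w = (n/σ²)/(n/σ² + 1/τ₀²) = 7.02225/(7.02225+0.450430) = 0.93972.
Posterior mean = w·x̄ + (1−w)·μ₀ = 0.93972·-1.29 + 0.060277·0.21 = -1.200. Posterior variance = 1/(7.02225+0.450430) = 0.133821, so SD = 0.366.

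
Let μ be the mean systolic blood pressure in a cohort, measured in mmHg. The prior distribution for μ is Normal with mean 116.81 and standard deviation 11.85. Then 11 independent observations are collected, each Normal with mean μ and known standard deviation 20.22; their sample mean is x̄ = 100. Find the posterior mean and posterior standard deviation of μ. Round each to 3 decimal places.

Posterior mean ≈ 103.518; posterior SD ≈ 5.421

Prior precision 1/τ₀² = 1/11.85² = 0.00712137; data precision n/σ² = 11/20.22² = 0.0269048.
Posterior precision = 0.00712137 + 0.0269048 = 0.0340262, giving posterior SD = 1/√0.0340262 = 5.421.
Posterior mean = (0.00712137·116.81 + 0.0269048·100) / 0.0340262 = 103.518.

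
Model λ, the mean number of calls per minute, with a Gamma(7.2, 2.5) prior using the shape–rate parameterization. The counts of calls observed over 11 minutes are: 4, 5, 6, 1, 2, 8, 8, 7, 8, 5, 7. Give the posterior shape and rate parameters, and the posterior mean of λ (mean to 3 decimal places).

The Poisson likelihood adds the total count to the shape and the number of exposure periods to the rate. Here ∑xᵢ = 61 and n = 11, so shape 7.2→68.2 and rate 2.5→13.5.
Posterior mean = shape/rate = 68.2/13.5 = 5.052.

Posterior: Gamma(shape=68.2, rate=13.5); mean ≈ 5.052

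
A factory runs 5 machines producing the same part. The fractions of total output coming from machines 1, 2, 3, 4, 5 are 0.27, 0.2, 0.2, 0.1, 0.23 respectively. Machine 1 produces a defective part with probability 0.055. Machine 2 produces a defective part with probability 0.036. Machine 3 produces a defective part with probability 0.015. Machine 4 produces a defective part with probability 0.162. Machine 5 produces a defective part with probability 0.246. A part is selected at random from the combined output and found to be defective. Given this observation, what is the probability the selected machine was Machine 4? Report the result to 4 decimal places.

Tabulate prior·likelihood by source: [1] prior 0.27, lik 0.055, product 0.01485; [2] prior 0.2, lik 0.036, product 0.007200; [3] prior 0.2, lik 0.015, product 0.003000; [4] prior 0.1, lik 0.162, product 0.01620; [5] prior 0.23, lik 0.246, product 0.05658.
Normalizing constant = 0.097830; the posterior for Machine 4 is its product over the sum, 0.01620/0.097830 = 0.1656.

Posterior probability ≈ 0.1656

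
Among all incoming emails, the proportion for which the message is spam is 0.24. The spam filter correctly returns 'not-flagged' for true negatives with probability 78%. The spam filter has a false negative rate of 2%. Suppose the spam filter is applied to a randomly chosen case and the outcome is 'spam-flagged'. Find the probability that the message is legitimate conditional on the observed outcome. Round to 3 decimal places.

P(¬H | E) ≈ 0.416

Write H for 'the message is spam'. Prior odds H:¬H = 0.24/0.76 = 0.31579. For the 'spam-flagged' outcome, the likelihood ratio is 0.98/0.22 = 4.4545.
Posterior odds = 0.31579 × 4.4545 = 1.4067, so P(H|E) = 1.4067/(1+1.4067) = 0.584. Then P(¬H|E) = 1 − 0.584 = 0.416.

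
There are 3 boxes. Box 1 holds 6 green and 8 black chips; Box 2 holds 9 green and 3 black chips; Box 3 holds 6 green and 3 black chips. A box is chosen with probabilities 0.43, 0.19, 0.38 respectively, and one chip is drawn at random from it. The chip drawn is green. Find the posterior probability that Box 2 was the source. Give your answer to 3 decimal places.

P(green|Box 1) = 0.4286; P(green|Box 2) = 0.75; P(green|Box 3) = 0.6667.
Prior × likelihood for each source: 0.43·0.4286=0.1843, 0.19·0.75=0.1425, 0.38·0.6667=0.2533. Summing gives P(green) = 0.58012.
P(Box 2 | green) = 0.1425 / 0.58012 = 0.246.

Posterior probability ≈ 0.246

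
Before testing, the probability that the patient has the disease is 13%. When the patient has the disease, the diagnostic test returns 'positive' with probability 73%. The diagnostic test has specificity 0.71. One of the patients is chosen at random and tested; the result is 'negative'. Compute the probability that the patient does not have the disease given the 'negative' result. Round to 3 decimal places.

Let H be the event that the patient has the disease. P(H) = 0.13, so P(¬H) = 0.87. With E the 'negative' result, P(E|H) = 0.27 and P(E|¬H) = 0.71.
P(E) = 0.27·0.13 + 0.71·0.87 = 0.035100 + 0.61770 = 0.65280.
By Bayes' theorem, P(H|E) = 0.035100 / 0.65280 = 0.054. Hence P(¬H|E) = 1 − 0.054 = 0.946.

P(¬H | E) ≈ 0.946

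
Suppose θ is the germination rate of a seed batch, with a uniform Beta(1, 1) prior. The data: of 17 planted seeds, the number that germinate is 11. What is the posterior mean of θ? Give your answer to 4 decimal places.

Posterior mean ≈ 0.6316

The binomial likelihood is conjugate to the Beta prior: with 11 successes and 6 failures, the posterior is Beta(1+11, 1+6) = Beta(12, 7).
E[θ | data] = 12/(12+7) = 0.6316.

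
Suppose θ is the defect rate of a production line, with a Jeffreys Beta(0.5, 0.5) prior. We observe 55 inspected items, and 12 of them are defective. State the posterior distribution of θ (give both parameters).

Posterior: Beta(12.5, 43.5)

The binomial likelihood is conjugate to the Beta prior: with 12 successes and 43 failures, the posterior is Beta(0.5+12, 0.5+43) = Beta(12.5, 43.5).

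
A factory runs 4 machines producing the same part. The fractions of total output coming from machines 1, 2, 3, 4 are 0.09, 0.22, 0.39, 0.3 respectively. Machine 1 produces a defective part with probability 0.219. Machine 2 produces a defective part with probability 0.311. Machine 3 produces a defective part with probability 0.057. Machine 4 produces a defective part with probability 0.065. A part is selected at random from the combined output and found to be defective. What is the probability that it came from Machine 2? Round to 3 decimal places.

Posterior probability ≈ 0.527

P(defective|M1) = 0.219; P(defective|M2) = 0.311; P(defective|M3) = 0.057; P(defective|M4) = 0.065.
Prior × likelihood for each source: 0.09·0.219=0.01971, 0.22·0.311=0.06842, 0.39·0.057=0.02223, 0.3·0.065=0.01950. Summing gives P(defective) = 0.12986.
P(Machine 2 | defective) = 0.06842 / 0.12986 = 0.527.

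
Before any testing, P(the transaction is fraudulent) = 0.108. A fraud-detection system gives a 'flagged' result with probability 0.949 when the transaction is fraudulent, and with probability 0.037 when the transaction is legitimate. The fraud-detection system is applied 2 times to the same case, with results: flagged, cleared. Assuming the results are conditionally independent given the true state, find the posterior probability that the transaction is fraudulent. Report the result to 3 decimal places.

Posterior P(H) ≈ 0.141

Let H be the event that the transaction is fraudulent; start with P(H) = 0.108. P('flagged'|H) = 0.949, P('flagged'|¬H) = 0.037.
Update on result 1 ('flagged'): P(H) ← 0.949·0.1080 / (0.949·0.1080 + 0.037·0.8920) = 0.10249/0.13550 = 0.7564.
Update on result 2 ('cleared'): P(H) ← 0.051·0.7564 / (0.051·0.7564 + 0.963·0.2436) = 0.038577/0.27314 = 0.1412.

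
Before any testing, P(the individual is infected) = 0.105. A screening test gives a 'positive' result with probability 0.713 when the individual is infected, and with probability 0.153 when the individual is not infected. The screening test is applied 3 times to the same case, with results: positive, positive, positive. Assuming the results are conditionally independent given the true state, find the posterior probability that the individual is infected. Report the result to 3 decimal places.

Let H be the event that the individual is infected; start with P(H) = 0.105. P('positive'|H) = 0.713, P('positive'|¬H) = 0.153.
Update on result 1 ('positive'): P(H) ← 0.713·0.1050 / (0.713·0.1050 + 0.153·0.8950) = 0.074865/0.21180 = 0.3535.
Update on result 2 ('positive'): P(H) ← 0.713·0.3535 / (0.713·0.3535 + 0.153·0.6465) = 0.25202/0.35094 = 0.7181.
Update on result 3 ('positive'): P(H) ← 0.713·0.7181 / (0.713·0.7181 + 0.153·0.2819) = 0.51203/0.55515 = 0.9223.

Posterior P(H) ≈ 0.922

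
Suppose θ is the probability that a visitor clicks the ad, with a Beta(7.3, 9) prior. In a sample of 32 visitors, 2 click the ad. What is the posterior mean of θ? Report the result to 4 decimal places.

The binomial likelihood is conjugate to the Beta prior: with 2 successes and 30 failures, the posterior is Beta(7.3+2, 9+30) = Beta(9.3, 39).
Posterior mean = α/(α+β) = 9.3/48.3 = 0.1925.

Posterior mean ≈ 0.1925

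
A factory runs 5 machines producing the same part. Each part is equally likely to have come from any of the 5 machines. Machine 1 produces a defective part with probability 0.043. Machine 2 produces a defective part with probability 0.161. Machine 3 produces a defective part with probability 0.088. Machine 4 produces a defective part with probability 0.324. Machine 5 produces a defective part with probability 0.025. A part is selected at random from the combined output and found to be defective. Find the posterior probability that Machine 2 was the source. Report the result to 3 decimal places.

Posterior probability ≈ 0.251

P(defective|M1) = 0.043; P(defective|M2) = 0.161; P(defective|M3) = 0.088; P(defective|M4) = 0.324; P(defective|M5) = 0.025.
Prior × likelihood for each source: 0.2·0.043=0.008600, 0.2·0.161=0.03220, 0.2·0.088=0.01760, 0.2·0.324=0.06480, 0.2·0.025=0.005000. Summing gives P(defective) = 0.12820.
P(Machine 2 | defective) = 0.03220 / 0.12820 = 0.251.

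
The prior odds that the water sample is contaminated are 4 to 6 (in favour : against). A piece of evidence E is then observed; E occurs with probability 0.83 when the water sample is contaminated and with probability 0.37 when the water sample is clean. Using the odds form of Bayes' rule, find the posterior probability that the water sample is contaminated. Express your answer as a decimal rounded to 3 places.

Prior odds = 4/6 = 0.66667. In log-odds, ln(0.66667) = -0.40547.
Add log likelihood ratio: ln(2.2432) = 0.80792.
Posterior log-odds = 0.40246, so posterior odds = exp(0.40246) = 1.4955. Converting, P(H|E) = 1.4955/2.4955 = 0.599.

Posterior probability ≈ 0.599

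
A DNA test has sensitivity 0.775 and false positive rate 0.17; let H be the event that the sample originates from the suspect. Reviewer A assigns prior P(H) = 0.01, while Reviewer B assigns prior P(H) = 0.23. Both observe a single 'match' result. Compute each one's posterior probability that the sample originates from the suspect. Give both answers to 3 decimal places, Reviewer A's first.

The likelihood ratio for a 'match' result is 0.775/0.17 = 4.5588.
Reviewer A: prior odds 0.01/0.99 = 0.010101; posterior odds 0.046049; posterior probability 0.044.
Reviewer B: prior odds 0.23/0.77 = 0.29870; posterior odds 1.3617; posterior probability 0.577.

Reviewer A: 0.044; Reviewer B: 0.577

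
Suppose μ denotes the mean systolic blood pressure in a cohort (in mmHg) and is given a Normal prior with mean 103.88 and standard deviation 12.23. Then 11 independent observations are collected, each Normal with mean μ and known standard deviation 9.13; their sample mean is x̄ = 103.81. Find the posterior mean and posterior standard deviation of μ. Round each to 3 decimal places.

Posterior mean ≈ 103.813; posterior SD ≈ 2.686

With known σ, the Normal prior is conjugate. Weight on the data is w = (n/σ²)/(n/σ² + 1/τ₀²) = 0.131963/(0.131963+0.00668570) = 0.95178.
Posterior mean = w·x̄ + (1−w)·μ₀ = 0.95178·103.81 + 0.048221·103.88 = 103.813. Posterior variance = 1/(0.131963+0.00668570) = 7.21249, so SD = 2.686.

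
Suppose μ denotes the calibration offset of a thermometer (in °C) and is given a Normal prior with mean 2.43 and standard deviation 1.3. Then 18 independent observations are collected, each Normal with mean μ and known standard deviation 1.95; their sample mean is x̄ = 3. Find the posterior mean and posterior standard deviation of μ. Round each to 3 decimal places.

Posterior mean ≈ 2.937; posterior SD ≈ 0.433

Prior precision 1/τ₀² = 1/1.3² = 0.591716; data precision n/σ² = 18/1.95² = 4.73373.
Posterior precision = 0.591716 + 4.73373 = 5.32544, giving posterior SD = 1/√5.32544 = 0.433.
Posterior mean = (0.591716·2.43 + 4.73373·3) / 5.32544 = 2.937.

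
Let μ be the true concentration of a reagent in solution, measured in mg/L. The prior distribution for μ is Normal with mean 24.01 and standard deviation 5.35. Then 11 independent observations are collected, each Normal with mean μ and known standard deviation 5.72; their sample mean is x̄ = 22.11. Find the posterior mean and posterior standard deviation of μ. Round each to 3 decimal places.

With known σ, the Normal prior is conjugate. Weight on the data is w = (n/σ²)/(n/σ² + 1/τ₀²) = 0.336202/(0.336202+0.0349375) = 0.90586.
Posterior mean = w·x̄ + (1−w)·μ₀ = 0.90586·22.11 + 0.094136·24.01 = 22.289. Posterior variance = 1/(0.336202+0.0349375) = 2.69440, so SD = 1.641.

Posterior mean ≈ 22.289; posterior SD ≈ 1.641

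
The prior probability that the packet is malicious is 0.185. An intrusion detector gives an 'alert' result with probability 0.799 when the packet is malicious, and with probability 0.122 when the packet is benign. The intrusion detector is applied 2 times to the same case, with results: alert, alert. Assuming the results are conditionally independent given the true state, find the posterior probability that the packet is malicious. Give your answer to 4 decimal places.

Let H be the event that the packet is malicious; start with P(H) = 0.185. P('alert'|H) = 0.799, P('alert'|¬H) = 0.122.
Update on result 1 ('alert'): P(H) ← 0.799·0.1850 / (0.799·0.1850 + 0.122·0.8150) = 0.14782/0.24724 = 0.5978.
Update on result 2 ('alert'): P(H) ← 0.799·0.5978 / (0.799·0.5978 + 0.122·0.4022) = 0.47768/0.52674 = 0.9069.

Posterior P(H) ≈ 0.9069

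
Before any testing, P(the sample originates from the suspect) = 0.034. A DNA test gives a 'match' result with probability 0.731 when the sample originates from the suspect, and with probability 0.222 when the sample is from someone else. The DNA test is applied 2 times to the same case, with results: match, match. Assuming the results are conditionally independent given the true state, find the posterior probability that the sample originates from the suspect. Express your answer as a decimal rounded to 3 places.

Posterior P(H) ≈ 0.276

With H the event that the sample originates from the suspect, the joint likelihood of the observed sequence is P(data|H) = 0.731·0.731 = 0.53436 and P(data|¬H) = 0.222·0.222 = 0.049284.
Bayes: P(H|data) = 0.034·0.53436 / (0.034·0.53436 + 0.966·0.049284) = 0.018168/0.065777 = 0.2762.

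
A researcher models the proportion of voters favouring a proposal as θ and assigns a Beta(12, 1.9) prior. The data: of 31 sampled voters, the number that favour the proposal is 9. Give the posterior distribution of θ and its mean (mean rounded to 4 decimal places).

Observing 9 successes and 22 failures updates Beta(12, 1.9) by adding the success and failure counts to the two shape parameters: α = 12+9 = 21, β = 1.9+22 = 23.9.
Posterior mean = α/(α+β) = 21/44.9 = 0.4677.

Posterior: Beta(21, 23.9); mean ≈ 0.4677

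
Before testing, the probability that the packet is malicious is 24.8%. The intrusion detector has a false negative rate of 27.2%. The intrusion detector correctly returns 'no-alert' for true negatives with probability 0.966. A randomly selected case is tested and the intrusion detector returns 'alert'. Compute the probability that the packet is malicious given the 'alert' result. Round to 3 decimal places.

P(H | E) ≈ 0.876

Let H be the event that the packet is malicious. P(H) = 0.248, so P(¬H) = 0.752. With E the 'alert' result, P(E|H) = 0.728 and P(E|¬H) = 0.034.
P(E) = 0.728·0.248 + 0.034·0.752 = 0.18054 + 0.025568 = 0.20611.
By Bayes' theorem, P(H|E) = 0.18054 / 0.20611 = 0.876.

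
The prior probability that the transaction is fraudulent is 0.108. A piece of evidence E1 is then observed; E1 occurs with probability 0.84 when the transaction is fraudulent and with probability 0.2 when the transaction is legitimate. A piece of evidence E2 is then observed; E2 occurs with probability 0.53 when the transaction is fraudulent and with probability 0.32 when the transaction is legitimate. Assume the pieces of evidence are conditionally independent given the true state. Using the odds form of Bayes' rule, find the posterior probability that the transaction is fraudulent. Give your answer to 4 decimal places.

Posterior probability ≈ 0.4572

Prior odds = 0.108/(1−0.108) = 0.12108. In log-odds, ln(0.12108) = -2.1113.
Add log likelihood ratios: ln(4.2000) + ln(1.6562) = 1.9396.
Posterior log-odds = -0.17169, so posterior odds = exp(-0.17169) = 0.84224. Converting, P(H|E) = 0.84224/1.8422 = 0.4572.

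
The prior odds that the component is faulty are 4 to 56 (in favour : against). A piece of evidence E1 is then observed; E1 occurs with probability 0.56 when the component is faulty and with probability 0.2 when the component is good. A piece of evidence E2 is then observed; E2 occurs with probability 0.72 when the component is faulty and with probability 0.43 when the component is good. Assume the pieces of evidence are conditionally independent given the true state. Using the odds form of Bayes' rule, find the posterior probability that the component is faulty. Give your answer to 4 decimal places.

Posterior probability ≈ 0.2509

Prior odds = 4/56 = 0.071429.
Likelihood ratio for E1 = 0.56/0.2 = 2.8000.
Likelihood ratio for E2 = 0.72/0.43 = 1.6744.
Posterior odds = prior odds × LR₁ × LR₂ = 0.33488.
Posterior probability = odds/(1+odds) = 0.33488/1.3349 = 0.2509.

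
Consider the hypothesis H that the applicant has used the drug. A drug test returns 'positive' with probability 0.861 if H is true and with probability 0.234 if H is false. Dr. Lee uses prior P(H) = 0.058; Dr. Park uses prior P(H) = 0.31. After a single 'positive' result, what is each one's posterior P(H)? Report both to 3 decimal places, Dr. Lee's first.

The likelihood ratio for a 'positive' result is 0.861/0.234 = 3.6795.
Dr. Lee: prior odds 0.058/0.942 = 0.061571; posterior odds 0.22655; posterior probability 0.185.
Dr. Park: prior odds 0.31/0.69 = 0.44928; posterior odds 1.6531; posterior probability 0.623.

Dr. Lee: 0.185; Dr. Park: 0.623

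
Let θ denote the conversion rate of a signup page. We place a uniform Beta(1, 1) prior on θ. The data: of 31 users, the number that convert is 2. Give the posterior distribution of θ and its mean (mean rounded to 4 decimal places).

Observing 2 successes and 29 failures updates Beta(1, 1) by adding the success and failure counts to the two shape parameters: α = 1+2 = 3, β = 1+29 = 30.
Posterior mean = α/(α+β) = 3/33 = 0.0909.

Posterior: Beta(3, 30); mean ≈ 0.0909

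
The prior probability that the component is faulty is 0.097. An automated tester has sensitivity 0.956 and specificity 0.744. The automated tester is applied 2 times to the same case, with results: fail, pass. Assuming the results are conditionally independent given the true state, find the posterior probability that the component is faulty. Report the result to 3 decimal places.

Posterior P(H) ≈ 0.023

Let H be the event that the component is faulty; start with P(H) = 0.097. P('fail'|H) = 0.956, P('fail'|¬H) = 0.256.
Update on result 1 ('fail'): P(H) ← 0.956·0.0970 / (0.956·0.0970 + 0.256·0.9030) = 0.092732/0.32390 = 0.2863.
Update on result 2 ('pass'): P(H) ← 0.044·0.2863 / (0.044·0.2863 + 0.744·0.7137) = 0.012597/0.54359 = 0.0232.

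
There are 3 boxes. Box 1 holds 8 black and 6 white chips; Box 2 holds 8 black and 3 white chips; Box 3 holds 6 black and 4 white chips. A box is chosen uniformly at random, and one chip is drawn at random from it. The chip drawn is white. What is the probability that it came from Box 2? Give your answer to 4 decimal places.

Tabulate prior·likelihood by source: [1] prior 0.333333, lik 0.4286, product 0.1429; [2] prior 0.333333, lik 0.2727, product 0.09091; [3] prior 0.333333, lik 0.4, product 0.1333.
Normalizing constant = 0.36710; the posterior for Box 2 is its product over the sum, 0.09091/0.36710 = 0.2476.

Posterior probability ≈ 0.2476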